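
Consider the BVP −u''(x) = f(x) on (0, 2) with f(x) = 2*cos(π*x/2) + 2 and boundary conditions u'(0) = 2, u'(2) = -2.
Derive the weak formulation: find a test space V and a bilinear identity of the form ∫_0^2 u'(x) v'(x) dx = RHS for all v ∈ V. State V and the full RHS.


V = H^1(0, 2) (v unrestricted at boundary; u is determined up to an additive constant); weak form: ∫_0^2 u'v' dx = ∫_0^2 (2*cos(π*x/2) + 2) v dx − 2·v(2) − 2·v(0) for all v ∈ V.

Multiply both sides by a test function v and integrate from 0 to 2:
  ∫_0^2 −u''(x) v(x) dx = ∫_0^2 f(x) v(x) dx.
Integrate the LHS by parts once:
  ∫_0^2 −u'' v dx = −[u'(x) v(x)]_0^2 + ∫_0^2 u'(x) v'(x) dx.
Thus ∫_0^2 u'(x) v'(x) dx = ∫_0^2 f(x) v(x) dx + [u'(x) v(x)]_0^2.
Choose V so that boundary terms are either known or forced to vanish.
u has inhomogeneous Neumann u'(0) = 2, u'(2) = -2. [u' v]_0^2 = (-2)·v(2) − (2)·v(0) = − 2·v(2) − 2·v(0). Take V = H^1(0, 2); boundary term becomes part of RHS.
Weak formulation: find u (satisfying any essential BC) such that ∫_0^2 u'(x) v'(x) dx = ∫_0^2 f v dx − 2·v(2) − 2·v(0) for all v ∈ V (Neumann data are natural BCs: they enter the RHS as boundary terms).
Substituting f(x) = 2*cos(π*x/2) + 2, the right-hand side is ∫_0^2 (2*cos(π*x/2) + 2) v dx − 2·v(2) − 2·v(0).
Compatibility check (pure Neumann): taking v ≡ 1 ∈ V gives 0 = ∫_0^2 f dx + (-2) − (2), i.e. ∫_0^2 f dx must equal u'(0) − u'(2) = 4. Indeed ∫_0^2 (2*cos(π*x/2) + 2) dx = 4, so the data are compatible. The solution is then unique only up to an additive constant (fix it e.g. by requiring ∫_0^2 u dx = 0).


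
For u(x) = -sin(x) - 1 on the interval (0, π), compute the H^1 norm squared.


||u||_{H^1(0,π)}^2 = 4 + 2*π

u'(x) = -cos(x).
Expand u² and (u')² and integrate term by term on (0, π), using: for integers n ≥ 1, ∫_0^π sin²(nx) dx = ∫_0^π cos²(nx) dx = π/2; for n ≠ n', ∫_0^π sin(nx)sin(n'x) dx = ∫_0^π cos(nx)cos(n'x) dx = 0; and by product-to-sum, ∫_0^π sin(nx)cos(n'x) dx = ½∫_0^π [sin((n+n')x) + sin((n−n')x)] dx, which is 0 when n+n' is even and 2n/(n²−n'²) when n+n' is odd (it need not vanish on (0, π)). For the constant mode: ∫_0^π 1 dx = π, ∫_0^π cos(nx) dx = 0, ∫_0^π sin(nx) dx = (1−(−1)^n)/n.
  u² squared terms: (-1)²·∫1 dx = 1·π = π;  (-1)²·∫sin(x)² dx = 1·π/2 = π/2.
  u² cross terms: 2·(-1)·(-1)·∫1·sin(x) dx = 2·(2) = 4.
  So ∫_0^π u² dx = π + π/2 + 4 = 4 + 3*π/2.
  (u')² squared terms: (-1)²·∫cos(x)² dx = 1·π/2 = π/2.
  So ∫_0^π (u')² dx = π/2.
||u||_{H^1}^2 = (4 + 3*π/2) + (π/2) = 4 + 2*π.


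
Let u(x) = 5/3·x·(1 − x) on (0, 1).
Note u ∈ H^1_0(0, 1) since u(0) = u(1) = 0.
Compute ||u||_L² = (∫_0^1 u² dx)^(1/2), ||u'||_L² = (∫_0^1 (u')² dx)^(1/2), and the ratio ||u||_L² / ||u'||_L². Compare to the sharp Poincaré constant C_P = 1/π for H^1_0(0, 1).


||u||_L² / ||u'||_L² = sqrt(10)/10 < C_P = 1/π.

u(x) = 5/3·x·(1 − x), so u'(x) = 5/3 - 10*x/3.
u(x) = 5/3·x·(1 − x) vanishes at x = 0 and x = 1, so u ∈ H^1_0(0, 1). Differentiate via the product rule and integrate the resulting polynomials term by term.
  ∫_0^1 u² dx = ∫_0^1 (25*x^4/9 - 50*x^3/9 + 25*x^2/9) dx. Term by term:
    ∫_0^1 25*x^4/9 dx = 5/9;  ∫_0^1 -50*x^3/9 dx = -25/18;  ∫_0^1 25*x^2/9 dx = 25/27.
  Sum: 5/9 − 25/18 + 25/27 = 5/54.
  ∫_0^1 (u')² dx = ∫_0^1 (100*x^2/9 - 100*x/9 + 25/9) dx. Term by term:
    ∫_0^1 100*x^2/9 dx = 100/27;  ∫_0^1 -100*x/9 dx = -50/9;  ∫_0^1 25/9 dx = 25/9.
  Sum: 100/27 − 50/9 + 25/9 = 25/27.
∫_0^1 u² dx = 5/54, so ||u||_L² = sqrt(30)/18.
∫_0^1 (u')² dx = 25/27, so ||u'||_L² = 5*sqrt(3)/9.
Ratio ||u||_L² / ||u'||_L² = sqrt(10)/10.
Sharp Poincaré constant on H^1_0(0, 1) is C_P = L/π = 1/π, achieved by sin(π·x).
A polynomial bump cannot attain the sharp Poincaré constant (only the first sine eigenfunction does), so the ratio is strictly less than C_P, consistent with ||u||_L² ≤ C_P ||u'||_L².


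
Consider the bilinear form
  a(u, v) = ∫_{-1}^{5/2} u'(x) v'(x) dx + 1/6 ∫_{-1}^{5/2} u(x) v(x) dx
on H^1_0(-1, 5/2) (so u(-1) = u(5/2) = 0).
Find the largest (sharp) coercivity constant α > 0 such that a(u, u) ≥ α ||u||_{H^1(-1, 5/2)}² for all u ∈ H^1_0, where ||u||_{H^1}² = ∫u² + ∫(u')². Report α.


α = (49 + 24*π^2)/(6*(4*π^2 + 49))

Coercivity of a(·,·) on H^1_0(-1, 5/2) means a(u, u) ≥ α ||u||_{H^1}² for every u ∈ H^1_0.
The interval has length L = 7/2, and Poincaré/coercivity depend only on L. Here a(u, u) = ∫(u')² + (1/6)·∫u².
Here 0 < c = 1/6 < 1. The condition a(u,u) ≥ α||u||_{H^1}² reads (1−α)∫(u')² ≥ (α−c)∫u². Any admissible α is ≤ 1 (rapidly oscillating u have ∫u²/∫(u')² → 0), and α = 1 would force 0 ≥ (1−c)∫u², impossible since c < 1; so 1−α > 0. By the sharp Poincaré inequality on H^1_0 of an interval of length L, ∫(u')² ≥ (π/L)²∫u² with equality for the first sine mode sin(π(x−x₀)/L) (x₀ the left endpoint), so the inequality holds for all u iff (1−α)(π/L)² ≥ α − c, i.e. α ≤ ((π/L)² + c)/((π/L)² + 1) = (1 + c(L/π)²)/(1 + (L/π)²). With (π/L)² = 4*π^2/49 and c = 1/6, the largest admissible constant is α = ((π/L)² + c)/((π/L)² + 1).
Simplifying, α = (49 + 24*π^2)/(6*(4*π^2 + 49)).


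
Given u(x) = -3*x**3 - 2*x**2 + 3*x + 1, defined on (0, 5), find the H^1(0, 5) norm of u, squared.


||u||_{H^1}^2 = 2526425/14

The H^1 norm (squared) on an interval (0, L) is
  ||u||_{H^1}^2 = ∫_0^L u(x)^2 dx + ∫_0^L u'(x)^2 dx.
Compute u'(x) = -9*x**2 - 4*x + 3.
Then u(x)^2 = 9*x**6 + 12*x**5 - 14*x**4 - 18*x**3 + 5*x**2 + 6*x + 1 and u'(x)^2 = 81*x**4 + 72*x**3 - 38*x**2 - 24*x + 9.
Integrate each monomial from 0 to 5 using ∫_0^5 c·x^n dx = c·5^(n+1)/(n+1):
  ∫_0^5 u(x)^2 dx = ∫_0^5 (9*x^6 + 12*x^5 - 14*x^4 - 18*x^3 + 5*x^2 + 6*x + 1) dx. Term by term:
    ∫_0^5 9*x^6 dx = 703125/7;  ∫_0^5 12*x^5 dx = 31250;  ∫_0^5 -14*x^4 dx = -8750;
    ∫_0^5 -18*x^3 dx = -5625/2;  ∫_0^5 5*x^2 dx = 625/3;  ∫_0^5 6*x dx = 75;
    ∫_0^5 1 dx = 5.
  Sum: 703125/7 + 31250 − 8750 − 5625/2 + 625/3 + 75 + 5 = 5057735/42.
  ∫_0^5 u'(x)^2 dx = ∫_0^5 (81*x^4 + 72*x^3 - 38*x^2 - 24*x + 9) dx. Term by term:
    ∫_0^5 81*x^4 dx = 50625;  ∫_0^5 72*x^3 dx = 11250;  ∫_0^5 -38*x^2 dx = -4750/3;
    ∫_0^5 -24*x dx = -300;  ∫_0^5 9 dx = 45.
  Sum: 50625 + 11250 − 4750/3 − 300 + 45 = 180110/3.
Adding: ||u||_{H^1}^2 = 5057735/42 + 180110/3 = 2526425/14.


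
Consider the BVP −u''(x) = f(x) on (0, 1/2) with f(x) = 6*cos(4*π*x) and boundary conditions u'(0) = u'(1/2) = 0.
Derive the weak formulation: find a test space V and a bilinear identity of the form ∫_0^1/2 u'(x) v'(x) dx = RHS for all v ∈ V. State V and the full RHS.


V = H^1(0, 1/2) (no boundary constraint on v; u is determined up to an additive constant); weak form: ∫_0^1/2 u'v' dx = ∫_0^1/2 (6*cos(4*π*x)) v dx for all v ∈ V.

Multiply both sides by a test function v and integrate from 0 to 1/2:
  ∫_0^1/2 −u''(x) v(x) dx = ∫_0^1/2 f(x) v(x) dx.
Integrate the LHS by parts once:
  ∫_0^1/2 −u'' v dx = −[u'(x) v(x)]_0^1/2 + ∫_0^1/2 u'(x) v'(x) dx.
Thus ∫_0^1/2 u'(x) v'(x) dx = ∫_0^1/2 f(x) v(x) dx + [u'(x) v(x)]_0^1/2.
Choose V so that boundary terms are either known or forced to vanish.
u has homogeneous Neumann: u'(0) = u'(1/2) = 0. So [u' v]_0^1/2 = 0·v(1/2) − 0·v(0) = 0 for any v; take V = H^1(0, 1/2).
Weak formulation: find u (satisfying any essential BC) such that ∫_0^1/2 u'(x) v'(x) dx = ∫_0^1/2 f v dx for all v ∈ V (homogeneous Neumann, so boundary terms vanish).
Substituting f(x) = 6*cos(4*π*x), the right-hand side is ∫_0^1/2 (6*cos(4*π*x)) v dx.
Compatibility check (pure Neumann): taking v ≡ 1 ∈ V gives 0 = ∫_0^1/2 f dx + (0) − (0), i.e. ∫_0^1/2 f dx must equal u'(0) − u'(1/2) = 0. Indeed ∫_0^1/2 (6*cos(4*π*x)) dx = 0, so the data are compatible. The solution is then unique only up to an additive constant (fix it e.g. by requiring ∫_0^1/2 u dx = 0).


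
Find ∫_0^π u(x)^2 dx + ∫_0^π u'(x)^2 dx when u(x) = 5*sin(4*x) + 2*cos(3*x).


||u||_{H^1(0,π)}^2 = 1600/7 + 465*π/2

u'(x) = -6*sin(3*x) + 20*cos(4*x).
Expand u² and (u')² and integrate term by term on (0, π), using: for integers n ≥ 1, ∫_0^π sin²(nx) dx = ∫_0^π cos²(nx) dx = π/2; for n ≠ n', ∫_0^π sin(nx)sin(n'x) dx = ∫_0^π cos(nx)cos(n'x) dx = 0; and by product-to-sum, ∫_0^π sin(nx)cos(n'x) dx = ½∫_0^π [sin((n+n')x) + sin((n−n')x)] dx, which is 0 when n+n' is even and 2n/(n²−n'²) when n+n' is odd (it need not vanish on (0, π)).
  u² squared terms: (2)²·∫cos(3x)² dx = 4·π/2 = 2*π;  (5)²·∫sin(4x)² dx = 25·π/2 = 25*π/2.
  u² cross terms: 2·(2)·(5)·∫cos(3x)·sin(4x) dx = 20·(8/7) = 160/7.
  So ∫_0^π u² dx = 2*π + 25*π/2 + 160/7 = 160/7 + 29*π/2.
  (u')² squared terms: (-6)²·∫sin(3x)² dx = 36·π/2 = 18*π;  (20)²·∫cos(4x)² dx = 400·π/2 = 200*π.
  (u')² cross terms: 2·(-6)·(20)·∫sin(3x)·cos(4x) dx = -240·(-6/7) = 1440/7.
  So ∫_0^π (u')² dx = 18*π + 200*π + 1440/7 = 1440/7 + 218*π.
||u||_{H^1}^2 = (160/7 + 29*π/2) + (1440/7 + 218*π) = 1600/7 + 465*π/2.


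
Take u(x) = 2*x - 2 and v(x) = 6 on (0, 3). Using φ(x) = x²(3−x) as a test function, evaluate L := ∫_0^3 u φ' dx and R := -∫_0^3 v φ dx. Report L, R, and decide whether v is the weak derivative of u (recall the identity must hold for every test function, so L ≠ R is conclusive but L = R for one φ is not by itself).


LHS = -27/2, RHS = -81/2. No, v is not the weak derivative of u.

u(x) = 2*x - 2, classical derivative u'(x) = 2.
φ(x) = x²(3−x), so φ'(x) = 3*x*(2 - x).
Note φ(0) = φ(3) = 0, so the boundary term u·φ vanishes.
LHS = ∫_0^3 u(x) φ'(x) dx = ∫_0^3 (-6*x^3 + 18*x^2 - 12*x) dx. Term by term:
  ∫_0^3 -6*x^3 dx = -243/2;  ∫_0^3 18*x^2 dx = 162;  ∫_0^3 -12*x dx = -54.
Sum: -243/2 + 162 − 54 = -27/2.
So LHS = -27/2.
∫_0^3 v(x) φ(x) dx = ∫_0^3 (-6*x^3 + 18*x^2) dx. Term by term:
  ∫_0^3 -6*x^3 dx = -243/2;  ∫_0^3 18*x^2 dx = 162.
Sum: -243/2 + 162 = 81/2.
So RHS = -∫_0^3 v(x) φ(x) dx = -81/2.
LHS − RHS = 27 ≠ 0, so the identity fails.
(For a valid weak derivative the identity must hold for EVERY test function, in particular this one. The failure shows v is NOT the weak derivative of u.)
Correct weak derivative would be u'(x) = 2.


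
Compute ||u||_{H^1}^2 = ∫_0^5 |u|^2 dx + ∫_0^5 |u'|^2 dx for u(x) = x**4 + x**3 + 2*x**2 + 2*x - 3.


||u||_{H^1}^2 = 24003515/36

The H^1 norm (squared) on an interval (0, L) is
  ||u||_{H^1}^2 = ∫_0^L u(x)^2 dx + ∫_0^L u'(x)^2 dx.
Compute u'(x) = 4*x**3 + 3*x**2 + 4*x + 2.
Then u(x)^2 = x**8 + 2*x**7 + 5*x**6 + 8*x**5 + 2*x**4 + 2*x**3 - 8*x**2 - 12*x + 9 and u'(x)^2 = 16*x**6 + 24*x**5 + 41*x**4 + 40*x**3 + 28*x**2 + 16*x + 4.
Integrate each monomial from 0 to 5 using ∫_0^5 c·x^n dx = c·5^(n+1)/(n+1):
  ∫_0^5 u(x)^2 dx = ∫_0^5 (x^8 + 2*x^7 + 5*x^6 + 8*x^5 + 2*x^4 + 2*x^3 - 8*x^2 - 12*x + 9) dx. Term by term:
    ∫_0^5 x^8 dx = 1953125/9;  ∫_0^5 2*x^7 dx = 390625/4;  ∫_0^5 5*x^6 dx = 390625/7;
    ∫_0^5 8*x^5 dx = 62500/3;  ∫_0^5 2*x^4 dx = 1250;  ∫_0^5 2*x^3 dx = 625/2;
    ∫_0^5 -8*x^2 dx = -1000/3;  ∫_0^5 -12*x dx = -150;  ∫_0^5 9 dx = 45.
  Sum: 1953125/9 + 390625/4 + 390625/7 + 62500/3 + 1250 + 625/2 − 1000/3 − 150 + 45 = 98892665/252.
  ∫_0^5 u'(x)^2 dx = ∫_0^5 (16*x^6 + 24*x^5 + 41*x^4 + 40*x^3 + 28*x^2 + 16*x + 4) dx. Term by term:
    ∫_0^5 16*x^6 dx = 1250000/7;  ∫_0^5 24*x^5 dx = 62500;  ∫_0^5 41*x^4 dx = 25625;
    ∫_0^5 40*x^3 dx = 6250;  ∫_0^5 28*x^2 dx = 3500/3;  ∫_0^5 16*x dx = 200;
    ∫_0^5 4 dx = 20.
  Sum: 1250000/7 + 62500 + 25625 + 6250 + 3500/3 + 200 + 20 = 5760995/21.
Adding: ||u||_{H^1}^2 = 98892665/252 + 5760995/21 = 24003515/36.


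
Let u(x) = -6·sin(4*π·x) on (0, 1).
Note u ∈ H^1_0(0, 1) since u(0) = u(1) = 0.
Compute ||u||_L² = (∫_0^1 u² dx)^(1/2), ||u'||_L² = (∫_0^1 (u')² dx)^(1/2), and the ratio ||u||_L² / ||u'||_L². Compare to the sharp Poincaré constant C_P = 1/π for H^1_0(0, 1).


||u||_L² / ||u'||_L² = 1/(4*π) < C_P = 1/π.

u(x) = -6·sin(4*π·x), so u'(x) = -24*π*cos(4*π*x).
Writing u(x) = A·sin(kπx/L) with A = -6 and k = 4, use ∫_0^L sin²(kπx/L) dx = L/2 and ∫_0^L cos²(kπx/L) dx = L/2.
u² = 36·sin²(4*π·x) and (u')² = 576*π^2·cos²(4*π·x), and each of sin², cos² integrates to L/2 = 1/2 over (0, 1).
∫_0^1 u² dx = 18, so ||u||_L² = 3*sqrt(2).
∫_0^1 (u')² dx = 288*π^2, so ||u'||_L² = 12*sqrt(2)*π.
Ratio ||u||_L² / ||u'||_L² = 1/(4*π).
Sharp Poincaré constant on H^1_0(0, 1) is C_P = L/π = 1/π, achieved by sin(π·x).
This is the k = 4 harmonic; the ratio L/(kπ) is strictly less than C_P = L/π, consistent with the sharp inequality ||u||_L² ≤ C_P ||u'||_L².


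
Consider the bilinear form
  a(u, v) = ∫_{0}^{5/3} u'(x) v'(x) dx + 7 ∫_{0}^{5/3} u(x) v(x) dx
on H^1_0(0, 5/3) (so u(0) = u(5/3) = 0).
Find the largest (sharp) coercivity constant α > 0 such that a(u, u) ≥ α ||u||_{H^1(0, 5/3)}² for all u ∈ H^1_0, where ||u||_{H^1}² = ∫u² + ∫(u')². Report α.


α = 1

Coercivity of a(·,·) on H^1_0(0, 5/3) means a(u, u) ≥ α ||u||_{H^1}² for every u ∈ H^1_0.
The interval has length L = 5/3, and Poincaré/coercivity depend only on L. Here a(u, u) = ∫(u')² + (7)·∫u².
Here c = 7 ≥ 1, so a(u,u) = ∫(u')² + c∫u² ≥ ∫(u')² + ∫u² = ||u||_{H^1}², i.e. α = 1 works. No larger α is possible: a(u,u) ≥ α||u||_{H^1}² means (1−α)∫(u')² ≥ (α−c)∫u², and for the modes u_n = sin(nπ(x−x₀)/L) (x₀ the left endpoint) one has ∫u_n²/∫(u_n')² = (L/(nπ))² → 0, so a(u_n,u_n)/||u_n||_{H^1}² → 1. Hence the optimal constant is α = 1.
Therefore α = 1.


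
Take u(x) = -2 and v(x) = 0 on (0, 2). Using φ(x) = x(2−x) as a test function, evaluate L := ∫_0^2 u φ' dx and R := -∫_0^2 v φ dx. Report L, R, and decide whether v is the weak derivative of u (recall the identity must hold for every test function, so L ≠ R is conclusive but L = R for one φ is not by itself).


LHS = 0, RHS = 0. Yes, v = u' weakly.

u(x) = -2, classical derivative u'(x) = 0.
φ(x) = x(2−x), so φ'(x) = 2 - 2*x.
Note φ(0) = φ(2) = 0, so the boundary term u·φ vanishes.
LHS = ∫_0^2 u(x) φ'(x) dx = ∫_0^2 (4*x - 4) dx. Term by term:
  ∫_0^2 4*x dx = 8;  ∫_0^2 -4 dx = -8.
Sum: 8 − 8 = 0.
So LHS = 0.
∫_0^2 v(x) φ(x) dx = ∫_0^2 (0) dx. Term by term:
  ∫_0^2 0 dx = 0.
So RHS = -∫_0^2 v(x) φ(x) dx = 0.
LHS = RHS, so the identity holds for this test φ.
Moreover u is smooth here and v(x) = u'(x) = 0 pointwise, so the identity holds for every test function. Hence v is the weak derivative of u.


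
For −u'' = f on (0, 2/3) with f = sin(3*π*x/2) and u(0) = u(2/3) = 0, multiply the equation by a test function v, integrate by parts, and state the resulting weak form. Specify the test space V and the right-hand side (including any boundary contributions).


V = H^1_0(0, 2/3) (so v(0) = v(2/3) = 0); weak form: ∫_0^2/3 u'v' dx = ∫_0^2/3 (sin(3*π*x/2)) v dx for all v ∈ V.

Multiply both sides by a test function v and integrate from 0 to 2/3:
  ∫_0^2/3 −u''(x) v(x) dx = ∫_0^2/3 f(x) v(x) dx.
Integrate the LHS by parts once:
  ∫_0^2/3 −u'' v dx = −[u'(x) v(x)]_0^2/3 + ∫_0^2/3 u'(x) v'(x) dx.
Thus ∫_0^2/3 u'(x) v'(x) dx = ∫_0^2/3 f(x) v(x) dx + [u'(x) v(x)]_0^2/3.
Choose V so that boundary terms are either known or forced to vanish.
u is Dirichlet: u(0) = u(2/3) = 0. Let V = H^1_0(0, 2/3); then v(0) = v(2/3) = 0, and [u' v]_0^2/3 = 0.
Weak formulation: find u (satisfying any essential BC) such that ∫_0^2/3 u'(x) v'(x) dx = ∫_0^2/3 f v dx for all v ∈ V.
Substituting f(x) = sin(3*π*x/2), the right-hand side is ∫_0^2/3 (sin(3*π*x/2)) v dx.


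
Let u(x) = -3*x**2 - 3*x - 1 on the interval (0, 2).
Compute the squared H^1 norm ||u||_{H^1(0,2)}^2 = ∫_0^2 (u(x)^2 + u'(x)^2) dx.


||u||_{H^1}^2 = 1848/5

The H^1 norm (squared) on an interval (0, L) is
  ||u||_{H^1}^2 = ∫_0^L u(x)^2 dx + ∫_0^L u'(x)^2 dx.
Compute u'(x) = -6*x - 3.
Then u(x)^2 = 9*x**4 + 18*x**3 + 15*x**2 + 6*x + 1 and u'(x)^2 = 36*x**2 + 36*x + 9.
Integrate each monomial from 0 to 2 using ∫_0^2 c·x^n dx = c·2^(n+1)/(n+1):
  ∫_0^2 u(x)^2 dx = ∫_0^2 (9*x^4 + 18*x^3 + 15*x^2 + 6*x + 1) dx. Term by term:
    ∫_0^2 9*x^4 dx = 288/5;  ∫_0^2 18*x^3 dx = 72;  ∫_0^2 15*x^2 dx = 40;
    ∫_0^2 6*x dx = 12;  ∫_0^2 1 dx = 2.
  Sum: 288/5 + 72 + 40 + 12 + 2 = 918/5.
  ∫_0^2 u'(x)^2 dx = ∫_0^2 (36*x^2 + 36*x + 9) dx. Term by term:
    ∫_0^2 36*x^2 dx = 96;  ∫_0^2 36*x dx = 72;  ∫_0^2 9 dx = 18.
  Sum: 96 + 72 + 18 = 186.
Adding: ||u||_{H^1}^2 = 918/5 + 186 = 1848/5.


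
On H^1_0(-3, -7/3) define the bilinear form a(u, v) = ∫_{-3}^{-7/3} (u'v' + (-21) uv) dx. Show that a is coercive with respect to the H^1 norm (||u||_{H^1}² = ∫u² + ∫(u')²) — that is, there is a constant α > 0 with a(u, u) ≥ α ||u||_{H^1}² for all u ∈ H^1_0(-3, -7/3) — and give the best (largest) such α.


α = 3*(-28 + 3*π^2)/(4 + 9*π^2)

Coercivity of a(·,·) on H^1_0(-3, -7/3) means a(u, u) ≥ α ||u||_{H^1}² for every u ∈ H^1_0.
The interval has length L = 2/3, and Poincaré/coercivity depend only on L. Here a(u, u) = ∫(u')² + (-21)·∫u².
Here c = -21 < 0 with |c| < (π/L)² = 9*π^2/4, so coercivity still holds. The condition a(u,u) ≥ α||u||_{H^1}² reads (1−α)∫(u')² ≥ (α−c)∫u². Any admissible α is ≤ 1 (rapidly oscillating u have ∫u²/∫(u')² → 0), and α = 1 would force 0 ≥ (1−c)∫u², impossible since c < 1; so 1−α > 0. By the sharp Poincaré inequality on H^1_0 of an interval of length L, ∫(u')² ≥ (π/L)²∫u² with equality for the first sine mode sin(π(x−x₀)/L) (x₀ the left endpoint), so the inequality holds for all u iff (1−α)(π/L)² ≥ α − c, i.e. α ≤ ((π/L)² + c)/((π/L)² + 1) = (1 + c(L/π)²)/(1 + (L/π)²). (Direct route, valid since c ≤ 0: Poincaré gives c∫u² ≥ c(L/π)²∫(u')², so a(u,u) ≥ (1 + c(L/π)²)∫(u')², while ||u||_{H^1}² ≤ (1 + (L/π)²)∫(u')²; dividing yields the same α.) With (π/L)² = 9*π^2/4 and c = -21, the largest admissible constant is α = ((π/L)² + c)/((π/L)² + 1).
Simplifying, α = 3*(-28 + 3*π^2)/(4 + 9*π^2).


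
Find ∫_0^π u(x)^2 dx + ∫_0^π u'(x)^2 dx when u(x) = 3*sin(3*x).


||u||_{H^1(0,π)}^2 = 45*π

u'(x) = 9*cos(3*x).
Expand u² and (u')² and integrate term by term on (0, π), using: for integers n ≥ 1, ∫_0^π sin²(nx) dx = ∫_0^π cos²(nx) dx = π/2; for n ≠ n', ∫_0^π sin(nx)sin(n'x) dx = ∫_0^π cos(nx)cos(n'x) dx = 0; and by product-to-sum, ∫_0^π sin(nx)cos(n'x) dx = ½∫_0^π [sin((n+n')x) + sin((n−n')x)] dx, which is 0 when n+n' is even and 2n/(n²−n'²) when n+n' is odd (it need not vanish on (0, π)).
  u² squared terms: (3)²·∫sin(3x)² dx = 9·π/2 = 9*π/2.
  So ∫_0^π u² dx = 9*π/2.
  (u')² squared terms: (9)²·∫cos(3x)² dx = 81·π/2 = 81*π/2.
  So ∫_0^π (u')² dx = 81*π/2.
||u||_{H^1}^2 = (9*π/2) + (81*π/2) = 45*π.


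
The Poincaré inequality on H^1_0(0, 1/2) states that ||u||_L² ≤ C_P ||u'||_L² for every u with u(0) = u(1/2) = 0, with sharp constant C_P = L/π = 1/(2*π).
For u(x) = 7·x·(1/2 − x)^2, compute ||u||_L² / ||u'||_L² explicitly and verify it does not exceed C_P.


||u||_L² / ||u'||_L² = sqrt(14)/28 < C_P = 1/(2*π).

u(x) = 7·x·(1/2 − x)^2, so u'(x) = 21*x^2 - 14*x + 7/4.
u(x) = 7·x·(1/2 − x)^2 vanishes at x = 0 and x = 1/2, so u ∈ H^1_0(0, 1/2). Differentiate via the product rule and integrate the resulting polynomials term by term.
  ∫_0^1/2 u² dx = ∫_0^1/2 (49*x^6 - 98*x^5 + 147*x^4/2 - 49*x^3/2 + 49*x^2/16) dx. Term by term:
    ∫_0^1/2 49*x^6 dx = 7/128;  ∫_0^1/2 -98*x^5 dx = -49/192;  ∫_0^1/2 147*x^4/2 dx = 147/320;
    ∫_0^1/2 -49*x^3/2 dx = -49/128;  ∫_0^1/2 49*x^2/16 dx = 49/384.
  Sum: 7/128 − 49/192 + 147/320 − 49/128 + 49/384 = 7/1920.
  ∫_0^1/2 (u')² dx = ∫_0^1/2 (441*x^4 - 588*x^3 + 539*x^2/2 - 49*x + 49/16) dx. Term by term:
    ∫_0^1/2 441*x^4 dx = 441/160;  ∫_0^1/2 -588*x^3 dx = -147/16;  ∫_0^1/2 539*x^2/2 dx = 539/48;
    ∫_0^1/2 -49*x dx = -49/8;  ∫_0^1/2 49/16 dx = 49/32.
  Sum: 441/160 − 147/16 + 539/48 − 49/8 + 49/32 = 49/240.
∫_0^1/2 u² dx = 7/1920, so ||u||_L² = sqrt(210)/240.
∫_0^1/2 (u')² dx = 49/240, so ||u'||_L² = 7*sqrt(15)/60.
Ratio ||u||_L² / ||u'||_L² = sqrt(14)/28.
Sharp Poincaré constant on H^1_0(0, 1/2) is C_P = L/π = 1/(2*π), achieved by sin(2*π·x).
A polynomial bump cannot attain the sharp Poincaré constant (only the first sine eigenfunction does), so the ratio is strictly less than C_P, consistent with ||u||_L² ≤ C_P ||u'||_L².


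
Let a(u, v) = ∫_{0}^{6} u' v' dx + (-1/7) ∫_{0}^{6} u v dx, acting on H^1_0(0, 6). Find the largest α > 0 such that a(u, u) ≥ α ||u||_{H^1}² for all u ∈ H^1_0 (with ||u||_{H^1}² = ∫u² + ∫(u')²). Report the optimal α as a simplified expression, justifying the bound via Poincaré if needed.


α = (-36/7 + π^2)/(π^2 + 36)

Coercivity of a(·,·) on H^1_0(0, 6) means a(u, u) ≥ α ||u||_{H^1}² for every u ∈ H^1_0.
The interval has length L = 6, and Poincaré/coercivity depend only on L. Here a(u, u) = ∫(u')² + (-1/7)·∫u².
Here c = -1/7 < 0 with |c| < (π/L)² = π^2/36, so coercivity still holds. The condition a(u,u) ≥ α||u||_{H^1}² reads (1−α)∫(u')² ≥ (α−c)∫u². Any admissible α is ≤ 1 (rapidly oscillating u have ∫u²/∫(u')² → 0), and α = 1 would force 0 ≥ (1−c)∫u², impossible since c < 1; so 1−α > 0. By the sharp Poincaré inequality on H^1_0 of an interval of length L, ∫(u')² ≥ (π/L)²∫u² with equality for the first sine mode sin(π(x−x₀)/L) (x₀ the left endpoint), so the inequality holds for all u iff (1−α)(π/L)² ≥ α − c, i.e. α ≤ ((π/L)² + c)/((π/L)² + 1) = (1 + c(L/π)²)/(1 + (L/π)²). (Direct route, valid since c ≤ 0: Poincaré gives c∫u² ≥ c(L/π)²∫(u')², so a(u,u) ≥ (1 + c(L/π)²)∫(u')², while ||u||_{H^1}² ≤ (1 + (L/π)²)∫(u')²; dividing yields the same α.) With (π/L)² = π^2/36 and c = -1/7, the largest admissible constant is α = ((π/L)² + c)/((π/L)² + 1).
Simplifying, α = (-36/7 + π^2)/(π^2 + 36).


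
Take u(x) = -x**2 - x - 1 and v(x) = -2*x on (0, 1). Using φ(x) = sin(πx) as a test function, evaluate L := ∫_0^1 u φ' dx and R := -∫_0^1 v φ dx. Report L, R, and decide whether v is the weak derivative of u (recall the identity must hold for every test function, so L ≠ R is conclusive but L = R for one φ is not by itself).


LHS = 4/π, RHS = 2/π. No, v is not the weak derivative of u.

u(x) = -x**2 - x - 1, classical derivative u'(x) = -2*x - 1.
φ(x) = sin(πx), so φ'(x) = π*cos(π*x).
Note φ(0) = φ(1) = 0, so the boundary term u·φ vanishes.
LHS = ∫_0^1 u(x) φ'(x) dx = ∫_0^1 (-π*x^2*cos(π*x) - π*x*cos(π*x) - π*cos(π*x)) dx. Term by term:
  ∫_0^1 -π*cos(π*x) dx = 0;  ∫_0^1 -π*x*cos(π*x) dx = 2/π;  ∫_0^1 -π*x^2*cos(π*x) dx = 2/π.
Sum: 0 + 2/π + 2/π = 4/π.
So LHS = 4/π.
∫_0^1 v(x) φ(x) dx = ∫_0^1 (-2*x*sin(π*x)) dx. Term by term:
  ∫_0^1 -2*x*sin(π*x) dx = -2/π.
So RHS = -∫_0^1 v(x) φ(x) dx = 2/π.
LHS − RHS = 2/π ≠ 0, so the identity fails.
(For a valid weak derivative the identity must hold for EVERY test function, in particular this one. The failure shows v is NOT the weak derivative of u.)
Correct weak derivative would be u'(x) = -2*x - 1.


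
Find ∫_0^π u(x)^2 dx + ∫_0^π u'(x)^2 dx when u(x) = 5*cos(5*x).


||u||_{H^1(0,π)}^2 = 325*π

u'(x) = -25*sin(5*x).
Expand u² and (u')² and integrate term by term on (0, π), using: for integers n ≥ 1, ∫_0^π sin²(nx) dx = ∫_0^π cos²(nx) dx = π/2; for n ≠ n', ∫_0^π sin(nx)sin(n'x) dx = ∫_0^π cos(nx)cos(n'x) dx = 0; and by product-to-sum, ∫_0^π sin(nx)cos(n'x) dx = ½∫_0^π [sin((n+n')x) + sin((n−n')x)] dx, which is 0 when n+n' is even and 2n/(n²−n'²) when n+n' is odd (it need not vanish on (0, π)).
  u² squared terms: (5)²·∫cos(5x)² dx = 25·π/2 = 25*π/2.
  So ∫_0^π u² dx = 25*π/2.
  (u')² squared terms: (-25)²·∫sin(5x)² dx = 625·π/2 = 625*π/2.
  So ∫_0^π (u')² dx = 625*π/2.
||u||_{H^1}^2 = (25*π/2) + (625*π/2) = 325*π.


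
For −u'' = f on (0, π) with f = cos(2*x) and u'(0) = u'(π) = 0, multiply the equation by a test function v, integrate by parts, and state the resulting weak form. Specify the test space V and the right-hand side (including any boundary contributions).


V = H^1(0, π) (no boundary constraint on v; u is determined up to an additive constant); weak form: ∫_0^π u'v' dx = ∫_0^π (cos(2*x)) v dx for all v ∈ V.

Multiply both sides by a test function v and integrate from 0 to π:
  ∫_0^π −u''(x) v(x) dx = ∫_0^π f(x) v(x) dx.
Integrate the LHS by parts once:
  ∫_0^π −u'' v dx = −[u'(x) v(x)]_0^π + ∫_0^π u'(x) v'(x) dx.
Thus ∫_0^π u'(x) v'(x) dx = ∫_0^π f(x) v(x) dx + [u'(x) v(x)]_0^π.
Choose V so that boundary terms are either known or forced to vanish.
u has homogeneous Neumann: u'(0) = u'(π) = 0. So [u' v]_0^π = 0·v(π) − 0·v(0) = 0 for any v; take V = H^1(0, π).
Weak formulation: find u (satisfying any essential BC) such that ∫_0^π u'(x) v'(x) dx = ∫_0^π f v dx for all v ∈ V (homogeneous Neumann, so boundary terms vanish).
Substituting f(x) = cos(2*x), the right-hand side is ∫_0^π (cos(2*x)) v dx.
Compatibility check (pure Neumann): taking v ≡ 1 ∈ V gives 0 = ∫_0^π f dx + (0) − (0), i.e. ∫_0^π f dx must equal u'(0) − u'(π) = 0. Indeed ∫_0^π (cos(2*x)) dx = 0, so the data are compatible. The solution is then unique only up to an additive constant (fix it e.g. by requiring ∫_0^π u dx = 0).


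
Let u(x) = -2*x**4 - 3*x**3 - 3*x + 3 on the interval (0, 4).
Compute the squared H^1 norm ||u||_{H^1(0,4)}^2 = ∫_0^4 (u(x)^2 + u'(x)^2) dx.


||u||_{H^1}^2 = 161651624/315

The H^1 norm (squared) on an interval (0, L) is
  ||u||_{H^1}^2 = ∫_0^L u(x)^2 dx + ∫_0^L u'(x)^2 dx.
Compute u'(x) = -8*x**3 - 9*x**2 - 3.
Then u(x)^2 = 4*x**8 + 12*x**7 + 9*x**6 + 12*x**5 + 6*x**4 - 18*x**3 + 9*x**2 - 18*x + 9 and u'(x)^2 = 64*x**6 + 144*x**5 + 81*x**4 + 48*x**3 + 54*x**2 + 9.
Integrate each monomial from 0 to 4 using ∫_0^4 c·x^n dx = c·4^(n+1)/(n+1):
  ∫_0^4 u(x)^2 dx = ∫_0^4 (4*x^8 + 12*x^7 + 9*x^6 + 12*x^5 + 6*x^4 - 18*x^3 + 9*x^2 - 18*x + 9) dx. Term by term:
    ∫_0^4 4*x^8 dx = 1048576/9;  ∫_0^4 12*x^7 dx = 98304;  ∫_0^4 9*x^6 dx = 147456/7;
    ∫_0^4 12*x^5 dx = 8192;  ∫_0^4 6*x^4 dx = 6144/5;  ∫_0^4 -18*x^3 dx = -1152;
    ∫_0^4 9*x^2 dx = 192;  ∫_0^4 -18*x dx = -144;  ∫_0^4 9 dx = 36.
  Sum: 1048576/9 + 98304 + 147456/7 + 8192 + 6144/5 − 1152 + 192 − 144 + 36 = 76932572/315.
  ∫_0^4 u'(x)^2 dx = ∫_0^4 (64*x^6 + 144*x^5 + 81*x^4 + 48*x^3 + 54*x^2 + 9) dx. Term by term:
    ∫_0^4 64*x^6 dx = 1048576/7;  ∫_0^4 144*x^5 dx = 98304;  ∫_0^4 81*x^4 dx = 82944/5;
    ∫_0^4 48*x^3 dx = 3072;  ∫_0^4 54*x^2 dx = 1152;  ∫_0^4 9 dx = 36.
  Sum: 1048576/7 + 98304 + 82944/5 + 3072 + 1152 + 36 = 9413228/35.
Adding: ||u||_{H^1}^2 = 76932572/315 + 9413228/35 = 161651624/315.


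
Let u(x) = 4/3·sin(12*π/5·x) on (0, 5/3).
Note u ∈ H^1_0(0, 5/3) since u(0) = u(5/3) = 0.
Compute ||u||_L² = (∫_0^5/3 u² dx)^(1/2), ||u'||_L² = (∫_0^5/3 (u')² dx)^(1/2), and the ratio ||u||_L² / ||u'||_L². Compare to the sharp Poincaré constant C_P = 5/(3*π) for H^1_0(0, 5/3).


||u||_L² / ||u'||_L² = 5/(12*π) < C_P = 5/(3*π).

u(x) = 4/3·sin(12*π/5·x), so u'(x) = 16*π*cos(12*π*x/5)/5.
Writing u(x) = A·sin(kπx/L) with A = 4/3 and k = 4, use ∫_0^L sin²(kπx/L) dx = L/2 and ∫_0^L cos²(kπx/L) dx = L/2.
u² = 16/9·sin²(12*π/5·x) and (u')² = 256*π^2/25·cos²(12*π/5·x), and each of sin², cos² integrates to L/2 = 5/6 over (0, 5/3).
∫_0^5/3 u² dx = 40/27, so ||u||_L² = 2*sqrt(30)/9.
∫_0^5/3 (u')² dx = 128*π^2/15, so ||u'||_L² = 8*sqrt(30)*π/15.
Ratio ||u||_L² / ||u'||_L² = 5/(12*π).
Sharp Poincaré constant on H^1_0(0, 5/3) is C_P = L/π = 5/(3*π), achieved by sin(3*π/5·x).
This is the k = 4 harmonic; the ratio L/(kπ) is strictly less than C_P = L/π, consistent with the sharp inequality ||u||_L² ≤ C_P ||u'||_L².


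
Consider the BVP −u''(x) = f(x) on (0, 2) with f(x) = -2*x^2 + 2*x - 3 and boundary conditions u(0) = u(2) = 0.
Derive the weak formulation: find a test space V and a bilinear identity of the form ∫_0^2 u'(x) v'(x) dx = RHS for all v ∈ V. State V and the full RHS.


V = H^1_0(0, 2) (so v(0) = v(2) = 0); weak form: ∫_0^2 u'v' dx = ∫_0^2 (-2*x^2 + 2*x - 3) v dx for all v ∈ V.

Multiply both sides by a test function v and integrate from 0 to 2:
  ∫_0^2 −u''(x) v(x) dx = ∫_0^2 f(x) v(x) dx.
Integrate the LHS by parts once:
  ∫_0^2 −u'' v dx = −[u'(x) v(x)]_0^2 + ∫_0^2 u'(x) v'(x) dx.
Thus ∫_0^2 u'(x) v'(x) dx = ∫_0^2 f(x) v(x) dx + [u'(x) v(x)]_0^2.
Choose V so that boundary terms are either known or forced to vanish.
u is Dirichlet: u(0) = u(2) = 0. Let V = H^1_0(0, 2); then v(0) = v(2) = 0, and [u' v]_0^2 = 0.
Weak formulation: find u (satisfying any essential BC) such that ∫_0^2 u'(x) v'(x) dx = ∫_0^2 f v dx for all v ∈ V.
Substituting f(x) = -2*x^2 + 2*x - 3, the right-hand side is ∫_0^2 (-2*x^2 + 2*x - 3) v dx.


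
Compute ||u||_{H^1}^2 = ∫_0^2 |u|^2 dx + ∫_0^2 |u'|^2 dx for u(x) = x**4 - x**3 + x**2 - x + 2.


||u||_{H^1}^2 = 55582/315

The H^1 norm (squared) on an interval (0, L) is
  ||u||_{H^1}^2 = ∫_0^L u(x)^2 dx + ∫_0^L u'(x)^2 dx.
Compute u'(x) = 4*x**3 - 3*x**2 + 2*x - 1.
Then u(x)^2 = x**8 - 2*x**7 + 3*x**6 - 4*x**5 + 7*x**4 - 6*x**3 + 5*x**2 - 4*x + 4 and u'(x)^2 = 16*x**6 - 24*x**5 + 25*x**4 - 20*x**3 + 10*x**2 - 4*x + 1.
Integrate each monomial from 0 to 2 using ∫_0^2 c·x^n dx = c·2^(n+1)/(n+1):
  ∫_0^2 u(x)^2 dx = ∫_0^2 (x^8 - 2*x^7 + 3*x^6 - 4*x^5 + 7*x^4 - 6*x^3 + 5*x^2 - 4*x + 4) dx. Term by term:
    ∫_0^2 x^8 dx = 512/9;  ∫_0^2 -2*x^7 dx = -64;  ∫_0^2 3*x^6 dx = 384/7;
    ∫_0^2 -4*x^5 dx = -128/3;  ∫_0^2 7*x^4 dx = 224/5;  ∫_0^2 -6*x^3 dx = -24;
    ∫_0^2 5*x^2 dx = 40/3;  ∫_0^2 -4*x dx = -8;  ∫_0^2 4 dx = 8.
  Sum: 512/9 − 64 + 384/7 − 128/3 + 224/5 − 24 + 40/3 − 8 + 8 = 12352/315.
  ∫_0^2 u'(x)^2 dx = ∫_0^2 (16*x^6 - 24*x^5 + 25*x^4 - 20*x^3 + 10*x^2 - 4*x + 1) dx. Term by term:
    ∫_0^2 16*x^6 dx = 2048/7;  ∫_0^2 -24*x^5 dx = -256;  ∫_0^2 25*x^4 dx = 160;
    ∫_0^2 -20*x^3 dx = -80;  ∫_0^2 10*x^2 dx = 80/3;  ∫_0^2 -4*x dx = -8;
    ∫_0^2 1 dx = 2.
  Sum: 2048/7 − 256 + 160 − 80 + 80/3 − 8 + 2 = 2882/21.
Adding: ||u||_{H^1}^2 = 12352/315 + 2882/21 = 55582/315.


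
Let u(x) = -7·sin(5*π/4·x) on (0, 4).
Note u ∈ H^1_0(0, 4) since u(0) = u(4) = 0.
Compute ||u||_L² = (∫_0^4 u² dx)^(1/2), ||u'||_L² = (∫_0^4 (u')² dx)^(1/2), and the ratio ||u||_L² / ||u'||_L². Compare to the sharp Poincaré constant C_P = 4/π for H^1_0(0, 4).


||u||_L² / ||u'||_L² = 4/(5*π) < C_P = 4/π.

u(x) = -7·sin(5*π/4·x), so u'(x) = -35*π*cos(5*π*x/4)/4.
Writing u(x) = A·sin(kπx/L) with A = -7 and k = 5, use ∫_0^L sin²(kπx/L) dx = L/2 and ∫_0^L cos²(kπx/L) dx = L/2.
u² = 49·sin²(5*π/4·x) and (u')² = 1225*π^2/16·cos²(5*π/4·x), and each of sin², cos² integrates to L/2 = 2 over (0, 4).
∫_0^4 u² dx = 98, so ||u||_L² = 7*sqrt(2).
∫_0^4 (u')² dx = 1225*π^2/8, so ||u'||_L² = 35*sqrt(2)*π/4.
Ratio ||u||_L² / ||u'||_L² = 4/(5*π).
Sharp Poincaré constant on H^1_0(0, 4) is C_P = L/π = 4/π, achieved by sin(π/4·x).
This is the k = 5 harmonic; the ratio L/(kπ) is strictly less than C_P = L/π, consistent with the sharp inequality ||u||_L² ≤ C_P ||u'||_L².


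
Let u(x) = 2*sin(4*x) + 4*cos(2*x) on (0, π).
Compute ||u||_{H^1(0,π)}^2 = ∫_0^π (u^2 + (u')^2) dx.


||u||_{H^1(0,π)}^2 = 74*π

u'(x) = -8*sin(2*x) + 8*cos(4*x).
Expand u² and (u')² and integrate term by term on (0, π), using: for integers n ≥ 1, ∫_0^π sin²(nx) dx = ∫_0^π cos²(nx) dx = π/2; for n ≠ n', ∫_0^π sin(nx)sin(n'x) dx = ∫_0^π cos(nx)cos(n'x) dx = 0; and by product-to-sum, ∫_0^π sin(nx)cos(n'x) dx = ½∫_0^π [sin((n+n')x) + sin((n−n')x)] dx, which is 0 when n+n' is even and 2n/(n²−n'²) when n+n' is odd (it need not vanish on (0, π)).
  u² squared terms: (2)²·∫sin(4x)² dx = 4·π/2 = 2*π;  (4)²·∫cos(2x)² dx = 16·π/2 = 8*π.
  u² cross terms: 2·(2)·(4)·∫sin(4x)·cos(2x) dx = 16·(0) = 0.
  So ∫_0^π u² dx = 2*π + 8*π + 0 = 10*π.
  (u')² squared terms: (-8)²·∫sin(2x)² dx = 64·π/2 = 32*π;  (8)²·∫cos(4x)² dx = 64·π/2 = 32*π.
  (u')² cross terms: 2·(-8)·(8)·∫sin(2x)·cos(4x) dx = -128·(0) = 0.
  So ∫_0^π (u')² dx = 32*π + 32*π + 0 = 64*π.
||u||_{H^1}^2 = (10*π) + (64*π) = 74*π.


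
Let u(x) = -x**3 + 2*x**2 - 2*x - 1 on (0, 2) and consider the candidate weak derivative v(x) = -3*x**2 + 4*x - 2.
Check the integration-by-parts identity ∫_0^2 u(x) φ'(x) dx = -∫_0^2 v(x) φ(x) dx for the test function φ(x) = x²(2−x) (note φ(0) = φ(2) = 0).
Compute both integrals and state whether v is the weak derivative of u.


LHS = 8/3, RHS = 8/3. Yes, v = u' weakly.

u(x) = -x**3 + 2*x**2 - 2*x - 1, classical derivative u'(x) = -3*x**2 + 4*x - 2.
φ(x) = x²(2−x), so φ'(x) = x*(4 - 3*x).
Note φ(0) = φ(2) = 0, so the boundary term u·φ vanishes.
LHS = ∫_0^2 u(x) φ'(x) dx = ∫_0^2 (3*x^5 - 10*x^4 + 14*x^3 - 5*x^2 - 4*x) dx. Term by term:
  ∫_0^2 3*x^5 dx = 32;  ∫_0^2 -10*x^4 dx = -64;  ∫_0^2 14*x^3 dx = 56;
  ∫_0^2 -5*x^2 dx = -40/3;  ∫_0^2 -4*x dx = -8.
Sum: 32 − 64 + 56 − 40/3 − 8 = 8/3.
So LHS = 8/3.
∫_0^2 v(x) φ(x) dx = ∫_0^2 (3*x^5 - 10*x^4 + 10*x^3 - 4*x^2) dx. Term by term:
  ∫_0^2 3*x^5 dx = 32;  ∫_0^2 -10*x^4 dx = -64;  ∫_0^2 10*x^3 dx = 40;
  ∫_0^2 -4*x^2 dx = -32/3.
Sum: 32 − 64 + 40 − 32/3 = -8/3.
So RHS = -∫_0^2 v(x) φ(x) dx = 8/3.
LHS = RHS, so the identity holds for this test φ.
Moreover u is smooth here and v(x) = u'(x) = -3*x**2 + 4*x - 2 pointwise, so the identity holds for every test function. Hence v is the weak derivative of u.


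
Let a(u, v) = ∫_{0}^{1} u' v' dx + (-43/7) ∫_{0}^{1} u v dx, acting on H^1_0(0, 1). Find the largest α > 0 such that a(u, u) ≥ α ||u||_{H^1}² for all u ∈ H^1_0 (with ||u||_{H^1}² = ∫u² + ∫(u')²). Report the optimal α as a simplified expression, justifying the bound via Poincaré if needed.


α = (-43/7 + π^2)/(1 + π^2)

Coercivity of a(·,·) on H^1_0(0, 1) means a(u, u) ≥ α ||u||_{H^1}² for every u ∈ H^1_0.
The interval has length L = 1, and Poincaré/coercivity depend only on L. Here a(u, u) = ∫(u')² + (-43/7)·∫u².
Here c = -43/7 < 0 with |c| < (π/L)² = π^2, so coercivity still holds. The condition a(u,u) ≥ α||u||_{H^1}² reads (1−α)∫(u')² ≥ (α−c)∫u². Any admissible α is ≤ 1 (rapidly oscillating u have ∫u²/∫(u')² → 0), and α = 1 would force 0 ≥ (1−c)∫u², impossible since c < 1; so 1−α > 0. By the sharp Poincaré inequality on H^1_0 of an interval of length L, ∫(u')² ≥ (π/L)²∫u² with equality for the first sine mode sin(π(x−x₀)/L) (x₀ the left endpoint), so the inequality holds for all u iff (1−α)(π/L)² ≥ α − c, i.e. α ≤ ((π/L)² + c)/((π/L)² + 1) = (1 + c(L/π)²)/(1 + (L/π)²). (Direct route, valid since c ≤ 0: Poincaré gives c∫u² ≥ c(L/π)²∫(u')², so a(u,u) ≥ (1 + c(L/π)²)∫(u')², while ||u||_{H^1}² ≤ (1 + (L/π)²)∫(u')²; dividing yields the same α.) With (π/L)² = π^2 and c = -43/7, the largest admissible constant is α = ((π/L)² + c)/((π/L)² + 1).
Simplifying, α = (-43/7 + π^2)/(1 + π^2).


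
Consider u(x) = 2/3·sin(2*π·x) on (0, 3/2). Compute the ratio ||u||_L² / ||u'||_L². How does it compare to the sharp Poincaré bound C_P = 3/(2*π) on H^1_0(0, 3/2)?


||u||_L² / ||u'||_L² = 1/(2*π) < C_P = 3/(2*π).

u(x) = 2/3·sin(2*π·x), so u'(x) = 4*π*cos(2*π*x)/3.
Writing u(x) = A·sin(kπx/L) with A = 2/3 and k = 3, use ∫_0^L sin²(kπx/L) dx = L/2 and ∫_0^L cos²(kπx/L) dx = L/2.
u² = 4/9·sin²(2*π·x) and (u')² = 16*π^2/9·cos²(2*π·x), and each of sin², cos² integrates to L/2 = 3/4 over (0, 3/2).
∫_0^3/2 u² dx = 1/3, so ||u||_L² = sqrt(3)/3.
∫_0^3/2 (u')² dx = 4*π^2/3, so ||u'||_L² = 2*sqrt(3)*π/3.
Ratio ||u||_L² / ||u'||_L² = 1/(2*π).
Sharp Poincaré constant on H^1_0(0, 3/2) is C_P = L/π = 3/(2*π), achieved by sin(2*π/3·x).
This is the k = 3 harmonic; the ratio L/(kπ) is strictly less than C_P = L/π, consistent with the sharp inequality ||u||_L² ≤ C_P ||u'||_L².


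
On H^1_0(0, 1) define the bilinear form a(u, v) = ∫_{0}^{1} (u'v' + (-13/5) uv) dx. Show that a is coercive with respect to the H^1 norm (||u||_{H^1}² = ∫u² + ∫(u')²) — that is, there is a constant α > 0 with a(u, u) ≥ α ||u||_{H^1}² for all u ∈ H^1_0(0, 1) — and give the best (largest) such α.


α = (-13/5 + π^2)/(1 + π^2)

Coercivity of a(·,·) on H^1_0(0, 1) means a(u, u) ≥ α ||u||_{H^1}² for every u ∈ H^1_0.
The interval has length L = 1, and Poincaré/coercivity depend only on L. Here a(u, u) = ∫(u')² + (-13/5)·∫u².
Here c = -13/5 < 0 with |c| < (π/L)² = π^2, so coercivity still holds. The condition a(u,u) ≥ α||u||_{H^1}² reads (1−α)∫(u')² ≥ (α−c)∫u². Any admissible α is ≤ 1 (rapidly oscillating u have ∫u²/∫(u')² → 0), and α = 1 would force 0 ≥ (1−c)∫u², impossible since c < 1; so 1−α > 0. By the sharp Poincaré inequality on H^1_0 of an interval of length L, ∫(u')² ≥ (π/L)²∫u² with equality for the first sine mode sin(π(x−x₀)/L) (x₀ the left endpoint), so the inequality holds for all u iff (1−α)(π/L)² ≥ α − c, i.e. α ≤ ((π/L)² + c)/((π/L)² + 1) = (1 + c(L/π)²)/(1 + (L/π)²). (Direct route, valid since c ≤ 0: Poincaré gives c∫u² ≥ c(L/π)²∫(u')², so a(u,u) ≥ (1 + c(L/π)²)∫(u')², while ||u||_{H^1}² ≤ (1 + (L/π)²)∫(u')²; dividing yields the same α.) With (π/L)² = π^2 and c = -13/5, the largest admissible constant is α = ((π/L)² + c)/((π/L)² + 1).
Simplifying, α = (-13/5 + π^2)/(1 + π^2).


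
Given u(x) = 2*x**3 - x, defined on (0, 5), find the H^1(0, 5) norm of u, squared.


||u||_{H^1}^2 = 1347980/21

The H^1 norm (squared) on an interval (0, L) is
  ||u||_{H^1}^2 = ∫_0^L u(x)^2 dx + ∫_0^L u'(x)^2 dx.
Compute u'(x) = 6*x**2 - 1.
Then u(x)^2 = 4*x**6 - 4*x**4 + x**2 and u'(x)^2 = 36*x**4 - 12*x**2 + 1.
Integrate each monomial from 0 to 5 using ∫_0^5 c·x^n dx = c·5^(n+1)/(n+1):
  ∫_0^5 u(x)^2 dx = ∫_0^5 (4*x^6 - 4*x^4 + x^2) dx. Term by term:
    ∫_0^5 4*x^6 dx = 312500/7;  ∫_0^5 -4*x^4 dx = -2500;  ∫_0^5 x^2 dx = 125/3.
  Sum: 312500/7 − 2500 + 125/3 = 885875/21.
  ∫_0^5 u'(x)^2 dx = ∫_0^5 (36*x^4 - 12*x^2 + 1) dx. Term by term:
    ∫_0^5 36*x^4 dx = 22500;  ∫_0^5 -12*x^2 dx = -500;  ∫_0^5 1 dx = 5.
  Sum: 22500 − 500 + 5 = 22005.
Adding: ||u||_{H^1}^2 = 885875/21 + 22005 = 1347980/21.


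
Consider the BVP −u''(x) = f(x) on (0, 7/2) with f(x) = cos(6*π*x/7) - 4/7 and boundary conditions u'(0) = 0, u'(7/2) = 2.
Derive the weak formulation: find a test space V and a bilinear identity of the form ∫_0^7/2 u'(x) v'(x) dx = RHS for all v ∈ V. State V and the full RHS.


V = H^1(0, 7/2) (v unrestricted at boundary; u is determined up to an additive constant); weak form: ∫_0^7/2 u'v' dx = ∫_0^7/2 (cos(6*π*x/7) - 4/7) v dx + 2·v(7/2) for all v ∈ V.

Multiply both sides by a test function v and integrate from 0 to 7/2:
  ∫_0^7/2 −u''(x) v(x) dx = ∫_0^7/2 f(x) v(x) dx.
Integrate the LHS by parts once:
  ∫_0^7/2 −u'' v dx = −[u'(x) v(x)]_0^7/2 + ∫_0^7/2 u'(x) v'(x) dx.
Thus ∫_0^7/2 u'(x) v'(x) dx = ∫_0^7/2 f(x) v(x) dx + [u'(x) v(x)]_0^7/2.
Choose V so that boundary terms are either known or forced to vanish.
u has inhomogeneous Neumann u'(0) = 0, u'(7/2) = 2. [u' v]_0^7/2 = (2)·v(7/2) − (0)·v(0) = 2·v(7/2). Take V = H^1(0, 7/2); boundary term becomes part of RHS.
Weak formulation: find u (satisfying any essential BC) such that ∫_0^7/2 u'(x) v'(x) dx = ∫_0^7/2 f v dx + 2·v(7/2) for all v ∈ V (Neumann data are natural BCs: they enter the RHS as boundary terms).
Substituting f(x) = cos(6*π*x/7) - 4/7, the right-hand side is ∫_0^7/2 (cos(6*π*x/7) - 4/7) v dx + 2·v(7/2).
Compatibility check (pure Neumann): taking v ≡ 1 ∈ V gives 0 = ∫_0^7/2 f dx + (2) − (0), i.e. ∫_0^7/2 f dx must equal u'(0) − u'(7/2) = -2. Indeed ∫_0^7/2 (cos(6*π*x/7) - 4/7) dx = -2, so the data are compatible. The solution is then unique only up to an additive constant (fix it e.g. by requiring ∫_0^7/2 u dx = 0).
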